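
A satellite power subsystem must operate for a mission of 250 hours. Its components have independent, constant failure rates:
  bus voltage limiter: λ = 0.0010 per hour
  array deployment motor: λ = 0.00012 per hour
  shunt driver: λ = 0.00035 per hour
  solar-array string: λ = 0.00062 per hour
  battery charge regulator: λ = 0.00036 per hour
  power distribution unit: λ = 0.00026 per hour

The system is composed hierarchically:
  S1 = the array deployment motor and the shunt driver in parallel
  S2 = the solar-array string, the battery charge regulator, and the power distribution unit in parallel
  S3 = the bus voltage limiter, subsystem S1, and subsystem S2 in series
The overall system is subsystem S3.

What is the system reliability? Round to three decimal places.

R(bus voltage limiter) = exp(−0.0010 × 250) = 0.77880
R(array deployment motor) = exp(−0.00012 × 250) = 0.97045
R(shunt driver) = exp(−0.00035 × 250) = 0.91622
R(solar-array string) = exp(−0.00062 × 250) = 0.85642
R(battery charge regulator) = exp(−0.00036 × 250) = 0.91393
R(power distribution unit) = exp(−0.00026 × 250) = 0.93707
Parallel (array deployment motor and shunt driver): 1 − (1 − 0.97045)(1 − 0.91622) = 0.99752
Parallel (solar-array string, battery charge regulator, and power distribution unit): 1 − (1 − 0.85642)(1 − 0.91393)(1 − 0.93707) = 0.99922
Series (bus voltage limiter, [0.99752], and [0.99922]): 0.77880 × 0.99752 × 0.99922 = 0.776

0.776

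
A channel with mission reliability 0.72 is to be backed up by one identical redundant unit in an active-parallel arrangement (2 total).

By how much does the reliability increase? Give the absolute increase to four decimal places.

R_before = 0.72
R_after = 1 − (1 − 0.72)^2 = 0.9216
ΔR = 0.9216 − 0.72 = 0.2016

0.2016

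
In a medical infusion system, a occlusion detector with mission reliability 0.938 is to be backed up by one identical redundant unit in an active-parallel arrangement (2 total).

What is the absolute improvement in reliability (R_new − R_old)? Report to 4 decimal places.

R_before = 0.938
R_after = 1 − (1 − 0.938)^2 = 0.9962
ΔR = 0.9962 − 0.938 = 0.0582

0.0582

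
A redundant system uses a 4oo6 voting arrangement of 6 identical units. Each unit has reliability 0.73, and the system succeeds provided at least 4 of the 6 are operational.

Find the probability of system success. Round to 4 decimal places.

0.7977

R = Σ_{i=4}^{6} C(6,i) p^i (1−p)^{6−i} with p = 0.73
C(6,4)·0.73^4·0.27^2 = 0.310535
C(6,5)·0.73^5·0.27^1 = 0.335838
C(6,6)·0.73^6·0.27^0 = 0.151334
Sum = 0.7977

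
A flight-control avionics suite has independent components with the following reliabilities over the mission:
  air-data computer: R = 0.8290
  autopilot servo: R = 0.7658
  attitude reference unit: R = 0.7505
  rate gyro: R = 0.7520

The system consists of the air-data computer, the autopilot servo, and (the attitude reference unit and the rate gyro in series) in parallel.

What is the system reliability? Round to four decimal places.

Series (attitude reference unit and rate gyro): 0.750500 × 0.752000 = 0.564376
Parallel (air-data computer, autopilot servo, and [0.564376]): 1 − (1 − 0.829000)(1 − 0.765800)(1 − 0.564376) = 0.9826

0.9826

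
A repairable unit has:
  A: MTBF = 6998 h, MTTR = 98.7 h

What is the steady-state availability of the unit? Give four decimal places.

A(A) = MTBF/(MTBF+MTTR) = 6998/(6998+98.7) = 0.9861

0.9861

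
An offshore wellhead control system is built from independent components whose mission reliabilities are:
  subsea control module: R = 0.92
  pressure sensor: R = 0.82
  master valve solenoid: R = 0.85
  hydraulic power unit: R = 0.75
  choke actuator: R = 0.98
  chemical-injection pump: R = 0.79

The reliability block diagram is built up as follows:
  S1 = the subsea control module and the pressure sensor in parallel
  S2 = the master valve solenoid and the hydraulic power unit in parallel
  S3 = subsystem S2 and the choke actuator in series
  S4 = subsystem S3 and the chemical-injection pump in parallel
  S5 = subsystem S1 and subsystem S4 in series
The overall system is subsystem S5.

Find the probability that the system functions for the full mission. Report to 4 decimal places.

Parallel (subsea control module and pressure sensor): 1 − (1 − 0.920000)(1 − 0.820000) = 0.985600
Parallel (master valve solenoid and hydraulic power unit): 1 − (1 − 0.850000)(1 − 0.750000) = 0.962500
Series ([0.962500] and choke actuator): 0.962500 × 0.980000 = 0.943250
Parallel ([0.943250] and chemical-injection pump): 1 − (1 − 0.943250)(1 − 0.790000) = 0.988083
Series ([0.985600] and [0.988083]): 0.985600 × 0.988083 = 0.9739

0.9739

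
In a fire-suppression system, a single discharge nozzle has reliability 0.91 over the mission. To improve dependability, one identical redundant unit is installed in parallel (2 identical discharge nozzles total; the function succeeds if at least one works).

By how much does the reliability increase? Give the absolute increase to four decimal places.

0.0819

R_before = 0.91
R_after = 1 − (1 − 0.91)^2 = 0.9919
ΔR = 0.9919 − 0.91 = 0.0819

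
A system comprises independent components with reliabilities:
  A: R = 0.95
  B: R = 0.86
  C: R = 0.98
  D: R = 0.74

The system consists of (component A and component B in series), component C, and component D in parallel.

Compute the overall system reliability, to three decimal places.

Series (A and B): 0.95000 × 0.86000 = 0.81700
Parallel ([0.81700], C, and D): 1 − (1 − 0.81700)(1 − 0.98000)(1 − 0.74000) = 0.999

0.999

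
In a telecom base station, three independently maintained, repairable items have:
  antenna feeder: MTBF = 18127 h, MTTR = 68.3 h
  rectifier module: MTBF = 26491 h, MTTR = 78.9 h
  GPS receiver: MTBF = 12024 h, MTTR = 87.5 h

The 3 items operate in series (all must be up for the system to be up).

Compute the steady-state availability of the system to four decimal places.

A(antenna feeder) = MTBF/(MTBF+MTTR) = 18127/(18127+68.3) = 0.996246
A(rectifier module) = MTBF/(MTBF+MTTR) = 26491/(26491+78.9) = 0.997030
A(GPS receiver) = MTBF/(MTBF+MTTR) = 12024/(12024+87.5) = 0.992775
Series availability: 0.996246 × 0.997030 × 0.992775 = 0.9861

0.9861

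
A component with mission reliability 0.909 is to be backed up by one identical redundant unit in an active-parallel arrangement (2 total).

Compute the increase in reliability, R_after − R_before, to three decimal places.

R_before = 0.909
R_after = 1 − (1 − 0.909)^2 = 0.992
ΔR = 0.992 − 0.909 = 0.083

0.083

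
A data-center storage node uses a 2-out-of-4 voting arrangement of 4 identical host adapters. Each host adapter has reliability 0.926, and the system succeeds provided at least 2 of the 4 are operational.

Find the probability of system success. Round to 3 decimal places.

0.998

R = Σ_{i=2}^{4} C(4,i) p^i (1−p)^{4−i} with p = 0.926
C(4,2)·0.926^2·0.074^2 = 0.02817
C(4,3)·0.926^3·0.074^1 = 0.23503
C(4,4)·0.926^4·0.074^0 = 0.73527
Sum = 0.998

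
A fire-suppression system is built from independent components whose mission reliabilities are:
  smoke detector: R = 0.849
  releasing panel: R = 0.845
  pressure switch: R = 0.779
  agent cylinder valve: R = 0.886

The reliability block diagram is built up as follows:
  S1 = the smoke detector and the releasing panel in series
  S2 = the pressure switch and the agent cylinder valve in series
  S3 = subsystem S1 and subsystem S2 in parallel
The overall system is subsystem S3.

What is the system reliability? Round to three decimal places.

Series (smoke detector and releasing panel): 0.84900 × 0.84500 = 0.71741
Series (pressure switch and agent cylinder valve): 0.77900 × 0.88600 = 0.69019
Parallel ([0.71741] and [0.69019]): 1 − (1 − 0.71741)(1 − 0.69019) = 0.912

0.912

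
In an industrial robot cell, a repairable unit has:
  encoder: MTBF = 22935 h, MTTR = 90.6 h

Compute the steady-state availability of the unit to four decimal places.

0.9961

A(encoder) = MTBF/(MTBF+MTTR) = 22935/(22935+90.6) = 0.9961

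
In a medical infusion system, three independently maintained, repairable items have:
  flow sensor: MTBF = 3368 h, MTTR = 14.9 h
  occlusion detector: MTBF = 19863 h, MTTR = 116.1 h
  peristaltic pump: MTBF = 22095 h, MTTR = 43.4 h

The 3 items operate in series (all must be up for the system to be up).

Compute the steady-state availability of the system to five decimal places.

A(flow sensor) = MTBF/(MTBF+MTTR) = 3368/(3368+14.9) = 0.995595
A(occlusion detector) = MTBF/(MTBF+MTTR) = 19863/(19863+116.1) = 0.994189
A(peristaltic pump) = MTBF/(MTBF+MTTR) = 22095/(22095+43.4) = 0.998040
Series availability: 0.995595 × 0.994189 × 0.998040 = 0.98787

0.98787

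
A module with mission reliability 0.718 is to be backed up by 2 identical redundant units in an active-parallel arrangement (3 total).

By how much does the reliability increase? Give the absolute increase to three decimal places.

0.260

R_before = 0.718
R_after = 1 − (1 − 0.718)^3 = 0.978
ΔR = 0.978 − 0.718 = 0.260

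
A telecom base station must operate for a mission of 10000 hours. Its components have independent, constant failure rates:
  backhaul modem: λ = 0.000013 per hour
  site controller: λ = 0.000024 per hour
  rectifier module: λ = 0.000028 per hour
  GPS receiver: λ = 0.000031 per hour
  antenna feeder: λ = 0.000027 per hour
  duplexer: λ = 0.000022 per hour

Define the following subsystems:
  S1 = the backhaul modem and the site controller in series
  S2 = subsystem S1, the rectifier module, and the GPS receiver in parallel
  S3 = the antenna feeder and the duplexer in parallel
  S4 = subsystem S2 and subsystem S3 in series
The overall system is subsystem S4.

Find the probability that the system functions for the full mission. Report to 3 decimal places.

R(backhaul modem) = exp(−0.000013 × 10000) = 0.87810
R(site controller) = exp(−0.000024 × 10000) = 0.78663
R(rectifier module) = exp(−0.000028 × 10000) = 0.75578
R(GPS receiver) = exp(−0.000031 × 10000) = 0.73345
R(antenna feeder) = exp(−0.000027 × 10000) = 0.76338
R(duplexer) = exp(−0.000022 × 10000) = 0.80252
Series (backhaul modem and site controller): 0.87810 × 0.78663 = 0.69074
Parallel ([0.69074], rectifier module, and GPS receiver): 1 − (1 − 0.69074)(1 − 0.75578)(1 − 0.73345) = 0.97987
Parallel (antenna feeder and duplexer): 1 − (1 − 0.76338)(1 − 0.80252) = 0.95327
Series ([0.97987] and [0.95327]): 0.97987 × 0.95327 = 0.934

0.934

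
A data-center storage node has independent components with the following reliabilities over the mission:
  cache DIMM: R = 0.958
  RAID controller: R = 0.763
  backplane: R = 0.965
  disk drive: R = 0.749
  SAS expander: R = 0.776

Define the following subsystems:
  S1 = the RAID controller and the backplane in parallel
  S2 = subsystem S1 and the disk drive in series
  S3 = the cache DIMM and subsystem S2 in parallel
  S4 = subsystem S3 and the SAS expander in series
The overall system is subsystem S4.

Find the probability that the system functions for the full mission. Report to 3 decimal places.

Parallel (RAID controller and backplane): 1 − (1 − 0.76300)(1 − 0.96500) = 0.99171
Series ([0.99171] and disk drive): 0.99171 × 0.74900 = 0.74279
Parallel (cache DIMM and [0.74279]): 1 − (1 − 0.95800)(1 − 0.74279) = 0.98920
Series ([0.98920] and SAS expander): 0.98920 × 0.77600 = 0.768

0.768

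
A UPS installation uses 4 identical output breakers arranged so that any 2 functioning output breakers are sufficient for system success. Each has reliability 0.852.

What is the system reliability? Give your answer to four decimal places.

R = Σ_{i=2}^{4} C(4,i) p^i (1−p)^{4−i} with p = 0.852
C(4,2)·0.852^2·0.148^2 = 0.095401
C(4,3)·0.852^3·0.148^1 = 0.366134
C(4,4)·0.852^4·0.148^0 = 0.526937
Sum = 0.9885

0.9885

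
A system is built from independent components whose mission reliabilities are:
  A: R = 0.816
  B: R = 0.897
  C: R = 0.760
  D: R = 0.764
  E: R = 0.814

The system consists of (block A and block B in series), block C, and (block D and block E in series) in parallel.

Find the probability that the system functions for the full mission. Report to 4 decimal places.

0.9757

Series (A and B): 0.816000 × 0.897000 = 0.731952
Series (D and E): 0.764000 × 0.814000 = 0.621896
Parallel ([0.731952], C, and [0.621896]): 1 − (1 − 0.731952)(1 − 0.760000)(1 − 0.621896) = 0.9757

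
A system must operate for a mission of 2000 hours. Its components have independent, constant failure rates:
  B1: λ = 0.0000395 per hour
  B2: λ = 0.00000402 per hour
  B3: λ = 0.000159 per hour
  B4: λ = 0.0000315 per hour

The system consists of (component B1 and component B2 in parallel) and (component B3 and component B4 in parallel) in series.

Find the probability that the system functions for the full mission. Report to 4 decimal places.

0.9828

R(B1) = exp(−0.0000395 × 2000) = 0.924040
R(B2) = exp(−0.00000402 × 2000) = 0.991992
R(B3) = exp(−0.000159 × 2000) = 0.727603
R(B4) = exp(−0.0000315 × 2000) = 0.938943
Parallel (B1 and B2): 1 − (1 − 0.924040)(1 − 0.991992) = 0.999392
Parallel (B3 and B4): 1 − (1 − 0.727603)(1 − 0.938943) = 0.983368
Series ([0.999392] and [0.983368]): 0.999392 × 0.983368 = 0.9828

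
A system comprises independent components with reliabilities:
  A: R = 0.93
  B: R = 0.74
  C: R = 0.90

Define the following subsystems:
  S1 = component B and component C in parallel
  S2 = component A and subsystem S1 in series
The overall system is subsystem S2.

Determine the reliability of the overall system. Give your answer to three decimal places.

Parallel (B and C): 1 − (1 − 0.74000)(1 − 0.90000) = 0.97400
Series (A and [0.97400]): 0.93000 × 0.97400 = 0.906

0.906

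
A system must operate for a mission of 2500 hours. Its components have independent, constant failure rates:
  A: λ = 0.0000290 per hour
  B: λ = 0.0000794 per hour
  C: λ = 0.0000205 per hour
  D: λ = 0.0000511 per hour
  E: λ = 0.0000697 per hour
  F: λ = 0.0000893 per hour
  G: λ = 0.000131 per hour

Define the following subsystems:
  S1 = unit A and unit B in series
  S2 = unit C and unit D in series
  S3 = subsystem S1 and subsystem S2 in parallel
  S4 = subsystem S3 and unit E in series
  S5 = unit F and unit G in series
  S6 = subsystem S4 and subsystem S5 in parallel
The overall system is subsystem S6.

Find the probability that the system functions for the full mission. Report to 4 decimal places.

0.9184

R(A) = exp(−0.0000290 × 2500) = 0.930066
R(B) = exp(−0.0000794 × 2500) = 0.819960
R(C) = exp(−0.0000205 × 2500) = 0.950041
R(D) = exp(−0.0000511 × 2500) = 0.880073
R(E) = exp(−0.0000697 × 2500) = 0.840087
R(F) = exp(−0.0000893 × 2500) = 0.799915
R(G) = exp(−0.000131 × 2500) = 0.720723
Series (A and B): 0.930066 × 0.819960 = 0.762617
Series (C and D): 0.950041 × 0.880073 = 0.836105
Parallel ([0.762617] and [0.836105]): 1 − (1 − 0.762617)(1 − 0.836105) = 0.961094
Series ([0.961094] and E): 0.961094 × 0.840087 = 0.807403
Series (F and G): 0.799915 × 0.720723 = 0.576517
Parallel ([0.807403] and [0.576517]): 1 − (1 − 0.807403)(1 − 0.576517) = 0.9184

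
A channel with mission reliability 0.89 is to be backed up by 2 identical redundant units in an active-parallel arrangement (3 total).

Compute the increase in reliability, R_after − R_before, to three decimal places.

0.109

R_before = 0.89
R_after = 1 − (1 − 0.89)^3 = 0.999
ΔR = 0.999 − 0.89 = 0.109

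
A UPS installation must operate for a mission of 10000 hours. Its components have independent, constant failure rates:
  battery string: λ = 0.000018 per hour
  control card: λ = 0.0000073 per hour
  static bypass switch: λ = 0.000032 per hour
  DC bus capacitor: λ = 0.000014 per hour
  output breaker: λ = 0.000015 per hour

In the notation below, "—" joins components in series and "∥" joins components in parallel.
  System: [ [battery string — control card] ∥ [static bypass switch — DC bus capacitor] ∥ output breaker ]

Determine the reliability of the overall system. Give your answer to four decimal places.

R(battery string) = exp(−0.000018 × 10000) = 0.835270
R(control card) = exp(−0.0000073 × 10000) = 0.929601
R(static bypass switch) = exp(−0.000032 × 10000) = 0.726149
R(DC bus capacitor) = exp(−0.000014 × 10000) = 0.869358
R(output breaker) = exp(−0.000015 × 10000) = 0.860708
Series (battery string and control card): 0.835270 × 0.929601 = 0.776468
Series (static bypass switch and DC bus capacitor): 0.726149 × 0.869358 = 0.631283
Parallel ([0.776468], [0.631283], and output breaker): 1 − (1 − 0.776468)(1 − 0.631283)(1 − 0.860708) = 0.9885

0.9885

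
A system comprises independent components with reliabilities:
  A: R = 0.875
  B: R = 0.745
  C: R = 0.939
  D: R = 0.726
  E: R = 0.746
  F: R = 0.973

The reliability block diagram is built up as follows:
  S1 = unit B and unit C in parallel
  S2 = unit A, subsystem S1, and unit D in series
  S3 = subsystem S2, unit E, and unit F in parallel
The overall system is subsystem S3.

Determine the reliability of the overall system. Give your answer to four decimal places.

0.9974

Parallel (B and C): 1 − (1 − 0.745000)(1 − 0.939000) = 0.984445
Series (A, [0.984445], and D): 0.875000 × 0.984445 × 0.726000 = 0.625369
Parallel ([0.625369], E, and F): 1 − (1 − 0.625369)(1 − 0.746000)(1 − 0.973000) = 0.9974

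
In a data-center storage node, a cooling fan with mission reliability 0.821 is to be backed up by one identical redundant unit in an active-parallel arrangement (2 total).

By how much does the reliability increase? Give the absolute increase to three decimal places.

R_before = 0.821
R_after = 1 − (1 − 0.821)^2 = 0.968
ΔR = 0.968 − 0.821 = 0.147

0.147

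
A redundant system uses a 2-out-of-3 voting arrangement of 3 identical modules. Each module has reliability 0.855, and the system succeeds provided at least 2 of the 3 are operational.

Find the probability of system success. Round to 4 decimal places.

R = Σ_{i=2}^{3} C(3,i) p^i (1−p)^{3−i} with p = 0.855
C(3,2)·0.855^2·0.145^1 = 0.317996
C(3,3)·0.855^3·0.145^0 = 0.625026
Sum = 0.9430

0.9430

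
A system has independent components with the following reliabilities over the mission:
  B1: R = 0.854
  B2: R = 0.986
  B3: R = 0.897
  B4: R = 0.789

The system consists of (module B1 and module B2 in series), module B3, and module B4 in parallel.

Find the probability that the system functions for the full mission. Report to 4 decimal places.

Series (B1 and B2): 0.854000 × 0.986000 = 0.842044
Parallel ([0.842044], B3, and B4): 1 − (1 − 0.842044)(1 − 0.897000)(1 − 0.789000) = 0.9966

0.9966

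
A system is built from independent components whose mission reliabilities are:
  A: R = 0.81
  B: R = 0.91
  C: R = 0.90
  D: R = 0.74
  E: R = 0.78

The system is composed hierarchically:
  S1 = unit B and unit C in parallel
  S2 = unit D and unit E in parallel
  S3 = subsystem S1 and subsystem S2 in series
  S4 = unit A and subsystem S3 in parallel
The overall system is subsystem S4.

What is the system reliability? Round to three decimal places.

Parallel (B and C): 1 − (1 − 0.91000)(1 − 0.90000) = 0.99100
Parallel (D and E): 1 − (1 − 0.74000)(1 − 0.78000) = 0.94280
Series ([0.99100] and [0.94280]): 0.99100 × 0.94280 = 0.93431
Parallel (A and [0.93431]): 1 − (1 − 0.81000)(1 − 0.93431) = 0.988

0.988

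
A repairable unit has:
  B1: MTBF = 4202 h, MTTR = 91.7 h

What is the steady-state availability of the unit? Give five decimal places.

A(B1) = MTBF/(MTBF+MTTR) = 4202/(4202+91.7) = 0.97864

0.97864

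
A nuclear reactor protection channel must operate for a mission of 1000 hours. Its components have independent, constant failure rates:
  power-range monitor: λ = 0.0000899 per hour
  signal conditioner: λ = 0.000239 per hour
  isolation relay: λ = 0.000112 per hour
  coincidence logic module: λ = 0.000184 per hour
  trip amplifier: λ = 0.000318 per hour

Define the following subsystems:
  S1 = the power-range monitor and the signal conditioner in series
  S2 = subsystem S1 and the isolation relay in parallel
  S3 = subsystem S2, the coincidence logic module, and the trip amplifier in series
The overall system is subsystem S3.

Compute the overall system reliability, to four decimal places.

0.5873

R(power-range monitor) = exp(−0.0000899 × 1000) = 0.914023
R(signal conditioner) = exp(−0.000239 × 1000) = 0.787415
R(isolation relay) = exp(−0.000112 × 1000) = 0.894044
R(coincidence logic module) = exp(−0.000184 × 1000) = 0.831936
R(trip amplifier) = exp(−0.000318 × 1000) = 0.727603
Series (power-range monitor and signal conditioner): 0.914023 × 0.787415 = 0.719715
Parallel ([0.719715] and isolation relay): 1 − (1 − 0.719715)(1 − 0.894044) = 0.970302
Series ([0.970302], coincidence logic module, and trip amplifier): 0.970302 × 0.831936 × 0.727603 = 0.5873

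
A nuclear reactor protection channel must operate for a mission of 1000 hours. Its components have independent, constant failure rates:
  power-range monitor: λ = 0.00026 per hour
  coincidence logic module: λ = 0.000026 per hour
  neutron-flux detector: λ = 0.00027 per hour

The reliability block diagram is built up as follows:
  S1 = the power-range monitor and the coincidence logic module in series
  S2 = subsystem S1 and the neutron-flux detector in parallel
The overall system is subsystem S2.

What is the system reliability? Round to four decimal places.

R(power-range monitor) = exp(−0.00026 × 1000) = 0.771052
R(coincidence logic module) = exp(−0.000026 × 1000) = 0.974335
R(neutron-flux detector) = exp(−0.00027 × 1000) = 0.763379
Series (power-range monitor and coincidence logic module): 0.771052 × 0.974335 = 0.751263
Parallel ([0.751263] and neutron-flux detector): 1 − (1 − 0.751263)(1 − 0.763379) = 0.9411

0.9411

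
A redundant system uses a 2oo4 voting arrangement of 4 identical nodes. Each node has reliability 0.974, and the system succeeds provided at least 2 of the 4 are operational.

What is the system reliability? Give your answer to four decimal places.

0.9999

R = Σ_{i=2}^{4} C(4,i) p^i (1−p)^{4−i} with p = 0.974
C(4,2)·0.974^2·0.026^2 = 0.003848
C(4,3)·0.974^3·0.026^1 = 0.096097
C(4,4)·0.974^4·0.026^0 = 0.899986
Sum = 0.9999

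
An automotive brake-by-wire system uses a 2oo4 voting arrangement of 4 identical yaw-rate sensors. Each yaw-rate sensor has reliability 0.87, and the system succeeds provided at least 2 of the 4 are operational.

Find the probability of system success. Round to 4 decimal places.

R = Σ_{i=2}^{4} C(4,i) p^i (1−p)^{4−i} with p = 0.87
C(4,2)·0.87^2·0.13^2 = 0.076750
C(4,3)·0.87^3·0.13^1 = 0.342422
C(4,4)·0.87^4·0.13^0 = 0.572898
Sum = 0.9921

0.9921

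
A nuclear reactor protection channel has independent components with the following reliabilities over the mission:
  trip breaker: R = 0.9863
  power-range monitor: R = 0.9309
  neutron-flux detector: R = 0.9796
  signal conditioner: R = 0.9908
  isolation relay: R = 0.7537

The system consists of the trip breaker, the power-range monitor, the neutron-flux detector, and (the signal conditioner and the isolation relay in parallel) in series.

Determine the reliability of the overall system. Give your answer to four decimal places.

0.8974

Parallel (signal conditioner and isolation relay): 1 − (1 − 0.990800)(1 − 0.753700) = 0.997734
Series (trip breaker, power-range monitor, neutron-flux detector, and [0.997734]): 0.986300 × 0.930900 × 0.979600 × 0.997734 = 0.8974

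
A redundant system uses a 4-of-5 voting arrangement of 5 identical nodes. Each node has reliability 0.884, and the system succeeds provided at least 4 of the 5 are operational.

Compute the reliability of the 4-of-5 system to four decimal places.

R = Σ_{i=4}^{5} C(5,i) p^i (1−p)^{5−i} with p = 0.884
C(5,4)·0.884^4·0.116^1 = 0.354191
C(5,5)·0.884^5·0.116^0 = 0.539835
Sum = 0.8940

0.8940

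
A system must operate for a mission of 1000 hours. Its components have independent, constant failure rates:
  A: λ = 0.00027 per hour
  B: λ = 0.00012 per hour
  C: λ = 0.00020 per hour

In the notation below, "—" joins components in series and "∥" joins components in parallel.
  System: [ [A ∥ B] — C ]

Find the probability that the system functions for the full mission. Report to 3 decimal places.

R(A) = exp(−0.00027 × 1000) = 0.76338
R(B) = exp(−0.00012 × 1000) = 0.88692
R(C) = exp(−0.00020 × 1000) = 0.81873
Parallel (A and B): 1 − (1 − 0.76338)(1 − 0.88692) = 0.97324
Series ([0.97324] and C): 0.97324 × 0.81873 = 0.797

0.797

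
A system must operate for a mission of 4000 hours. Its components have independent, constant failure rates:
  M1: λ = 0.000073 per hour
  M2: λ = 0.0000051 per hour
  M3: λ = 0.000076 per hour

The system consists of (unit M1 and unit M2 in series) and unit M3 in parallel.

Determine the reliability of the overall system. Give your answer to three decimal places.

0.930

R(M1) = exp(−0.000073 × 4000) = 0.74677
R(M2) = exp(−0.0000051 × 4000) = 0.97981
R(M3) = exp(−0.000076 × 4000) = 0.73786
Series (M1 and M2): 0.74677 × 0.97981 = 0.73169
Parallel ([0.73169] and M3): 1 − (1 − 0.73169)(1 − 0.73786) = 0.930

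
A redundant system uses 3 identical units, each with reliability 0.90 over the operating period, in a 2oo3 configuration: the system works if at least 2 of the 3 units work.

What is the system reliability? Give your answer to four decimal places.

0.9720

R = Σ_{i=2}^{3} C(3,i) p^i (1−p)^{3−i} with p = 0.90
C(3,2)·0.90^2·0.10^1 = 0.243000
C(3,3)·0.90^3·0.10^0 = 0.729000
Sum = 0.9720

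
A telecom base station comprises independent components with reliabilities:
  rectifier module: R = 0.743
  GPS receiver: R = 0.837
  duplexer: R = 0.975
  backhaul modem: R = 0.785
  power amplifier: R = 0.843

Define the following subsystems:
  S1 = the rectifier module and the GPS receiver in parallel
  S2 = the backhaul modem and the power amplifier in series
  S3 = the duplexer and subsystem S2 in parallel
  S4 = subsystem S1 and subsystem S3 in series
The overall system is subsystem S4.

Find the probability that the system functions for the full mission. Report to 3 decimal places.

Parallel (rectifier module and GPS receiver): 1 − (1 − 0.74300)(1 − 0.83700) = 0.95811
Series (backhaul modem and power amplifier): 0.78500 × 0.84300 = 0.66176
Parallel (duplexer and [0.66176]): 1 − (1 − 0.97500)(1 − 0.66176) = 0.99154
Series ([0.95811] and [0.99154]): 0.95811 × 0.99154 = 0.950

0.950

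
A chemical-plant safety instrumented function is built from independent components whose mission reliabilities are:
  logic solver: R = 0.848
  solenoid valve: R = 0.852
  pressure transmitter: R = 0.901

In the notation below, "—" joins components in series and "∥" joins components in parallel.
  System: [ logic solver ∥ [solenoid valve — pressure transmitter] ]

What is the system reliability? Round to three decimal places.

0.965

Series (solenoid valve and pressure transmitter): 0.85200 × 0.90100 = 0.76765
Parallel (logic solver and [0.76765]): 1 − (1 − 0.84800)(1 − 0.76765) = 0.965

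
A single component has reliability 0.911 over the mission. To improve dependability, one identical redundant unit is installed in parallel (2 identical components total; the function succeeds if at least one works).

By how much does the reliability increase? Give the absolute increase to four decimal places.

0.0811

R_before = 0.911
R_after = 1 − (1 − 0.911)^2 = 0.9921
ΔR = 0.9921 − 0.911 = 0.0811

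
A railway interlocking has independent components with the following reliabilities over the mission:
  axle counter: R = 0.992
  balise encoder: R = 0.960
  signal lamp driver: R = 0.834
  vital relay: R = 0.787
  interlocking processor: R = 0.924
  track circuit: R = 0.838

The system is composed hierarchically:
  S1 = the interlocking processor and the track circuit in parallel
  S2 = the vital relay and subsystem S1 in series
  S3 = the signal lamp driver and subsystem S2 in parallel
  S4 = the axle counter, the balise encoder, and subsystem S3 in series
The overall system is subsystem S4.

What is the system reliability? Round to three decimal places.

Parallel (interlocking processor and track circuit): 1 − (1 − 0.92400)(1 − 0.83800) = 0.98769
Series (vital relay and [0.98769]): 0.78700 × 0.98769 = 0.77731
Parallel (signal lamp driver and [0.77731]): 1 − (1 − 0.83400)(1 − 0.77731) = 0.96303
Series (axle counter, balise encoder, and [0.96303]): 0.99200 × 0.96000 × 0.96303 = 0.917

0.917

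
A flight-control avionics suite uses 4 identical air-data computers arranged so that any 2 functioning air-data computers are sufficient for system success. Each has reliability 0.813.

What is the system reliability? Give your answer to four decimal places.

0.9775

R = Σ_{i=2}^{4} C(4,i) p^i (1−p)^{4−i} with p = 0.813
C(4,2)·0.813^2·0.187^2 = 0.138681
C(4,3)·0.813^3·0.187^1 = 0.401951
C(4,4)·0.813^4·0.187^0 = 0.436880
Sum = 0.9775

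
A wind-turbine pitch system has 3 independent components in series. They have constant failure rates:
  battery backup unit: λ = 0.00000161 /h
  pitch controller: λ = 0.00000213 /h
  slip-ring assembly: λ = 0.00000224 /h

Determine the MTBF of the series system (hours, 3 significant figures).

167000

Series of exponential components: λ_sys = Σ λ_i
λ_sys = 0.00000161 + 0.00000213 + 0.00000224 = 5.9800e-06 /h
MTBF = 1 / λ_sys = 167000 h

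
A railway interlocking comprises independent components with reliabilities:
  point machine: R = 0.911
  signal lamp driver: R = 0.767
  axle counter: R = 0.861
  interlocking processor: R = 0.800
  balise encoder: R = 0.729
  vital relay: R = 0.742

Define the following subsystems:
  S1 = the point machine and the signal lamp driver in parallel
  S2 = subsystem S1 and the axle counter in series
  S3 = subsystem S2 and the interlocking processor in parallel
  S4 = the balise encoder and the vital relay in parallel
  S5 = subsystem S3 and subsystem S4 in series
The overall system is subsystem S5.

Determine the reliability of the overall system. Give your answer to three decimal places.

Parallel (point machine and signal lamp driver): 1 − (1 − 0.91100)(1 − 0.76700) = 0.97926
Series ([0.97926] and axle counter): 0.97926 × 0.86100 = 0.84314
Parallel ([0.84314] and interlocking processor): 1 − (1 − 0.84314)(1 − 0.80000) = 0.96863
Parallel (balise encoder and vital relay): 1 − (1 − 0.72900)(1 − 0.74200) = 0.93008
Series ([0.96863] and [0.93008]): 0.96863 × 0.93008 = 0.901

0.901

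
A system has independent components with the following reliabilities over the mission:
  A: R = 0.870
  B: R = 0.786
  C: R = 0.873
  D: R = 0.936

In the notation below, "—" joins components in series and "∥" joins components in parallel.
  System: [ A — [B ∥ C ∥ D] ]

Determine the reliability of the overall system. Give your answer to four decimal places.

0.8685

Parallel (B, C, and D): 1 − (1 − 0.786000)(1 − 0.873000)(1 − 0.936000) = 0.998261
Series (A and [0.998261]): 0.870000 × 0.998261 = 0.8685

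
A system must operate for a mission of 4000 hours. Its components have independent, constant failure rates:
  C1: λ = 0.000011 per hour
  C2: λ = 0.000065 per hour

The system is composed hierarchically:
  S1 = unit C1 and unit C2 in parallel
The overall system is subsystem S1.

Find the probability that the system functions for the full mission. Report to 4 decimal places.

0.9901

R(C1) = exp(−0.000011 × 4000) = 0.956954
R(C2) = exp(−0.000065 × 4000) = 0.771052
Parallel (C1 and C2): 1 − (1 − 0.956954)(1 − 0.771052) = 0.9901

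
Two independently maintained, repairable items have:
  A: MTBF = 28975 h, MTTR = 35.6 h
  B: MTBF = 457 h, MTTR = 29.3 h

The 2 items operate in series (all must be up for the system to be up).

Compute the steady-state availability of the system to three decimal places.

0.939

A(A) = MTBF/(MTBF+MTTR) = 28975/(28975+35.6) = 0.998773
A(B) = MTBF/(MTBF+MTTR) = 457/(457+29.3) = 0.939749
Series availability: 0.998773 × 0.939749 = 0.939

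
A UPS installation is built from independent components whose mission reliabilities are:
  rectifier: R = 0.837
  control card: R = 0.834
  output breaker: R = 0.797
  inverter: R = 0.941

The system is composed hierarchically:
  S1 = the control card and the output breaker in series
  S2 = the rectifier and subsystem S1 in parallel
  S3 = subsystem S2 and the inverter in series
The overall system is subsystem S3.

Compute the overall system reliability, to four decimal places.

Series (control card and output breaker): 0.834000 × 0.797000 = 0.664698
Parallel (rectifier and [0.664698]): 1 − (1 − 0.837000)(1 − 0.664698) = 0.945346
Series ([0.945346] and inverter): 0.945346 × 0.941000 = 0.8896

0.8896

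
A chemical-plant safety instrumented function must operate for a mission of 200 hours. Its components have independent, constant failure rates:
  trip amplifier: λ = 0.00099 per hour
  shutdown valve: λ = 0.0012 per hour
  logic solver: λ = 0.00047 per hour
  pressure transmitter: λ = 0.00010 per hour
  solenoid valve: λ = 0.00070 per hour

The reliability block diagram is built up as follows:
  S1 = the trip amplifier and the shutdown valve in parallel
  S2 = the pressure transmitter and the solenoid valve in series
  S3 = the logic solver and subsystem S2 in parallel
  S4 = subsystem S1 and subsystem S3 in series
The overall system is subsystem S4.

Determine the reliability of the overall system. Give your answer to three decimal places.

0.949

R(trip amplifier) = exp(−0.00099 × 200) = 0.82037
R(shutdown valve) = exp(−0.0012 × 200) = 0.78663
R(logic solver) = exp(−0.00047 × 200) = 0.91028
R(pressure transmitter) = exp(−0.00010 × 200) = 0.98020
R(solenoid valve) = exp(−0.00070 × 200) = 0.86936
Parallel (trip amplifier and shutdown valve): 1 − (1 − 0.82037)(1 − 0.78663) = 0.96167
Series (pressure transmitter and solenoid valve): 0.98020 × 0.86936 = 0.85215
Parallel (logic solver and [0.85215]): 1 − (1 − 0.91028)(1 − 0.85215) = 0.98673
Series ([0.96167] and [0.98673]): 0.96167 × 0.98673 = 0.949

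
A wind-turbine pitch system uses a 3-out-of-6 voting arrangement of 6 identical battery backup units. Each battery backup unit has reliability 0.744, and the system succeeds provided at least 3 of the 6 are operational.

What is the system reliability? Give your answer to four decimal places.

0.9591

R = Σ_{i=3}^{6} C(6,i) p^i (1−p)^{6−i} with p = 0.744
C(6,3)·0.744^3·0.256^3 = 0.138187
C(6,4)·0.744^4·0.256^2 = 0.301206
C(6,5)·0.744^5·0.256^1 = 0.350151
C(6,6)·0.744^6·0.256^0 = 0.169605
Sum = 0.9591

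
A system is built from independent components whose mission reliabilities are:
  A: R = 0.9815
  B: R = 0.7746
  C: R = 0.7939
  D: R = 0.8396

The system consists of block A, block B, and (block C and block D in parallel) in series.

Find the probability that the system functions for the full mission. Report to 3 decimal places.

0.735

Parallel (C and D): 1 − (1 − 0.79390)(1 − 0.83960) = 0.96694
Series (A, B, and [0.96694]): 0.98150 × 0.77460 × 0.96694 = 0.735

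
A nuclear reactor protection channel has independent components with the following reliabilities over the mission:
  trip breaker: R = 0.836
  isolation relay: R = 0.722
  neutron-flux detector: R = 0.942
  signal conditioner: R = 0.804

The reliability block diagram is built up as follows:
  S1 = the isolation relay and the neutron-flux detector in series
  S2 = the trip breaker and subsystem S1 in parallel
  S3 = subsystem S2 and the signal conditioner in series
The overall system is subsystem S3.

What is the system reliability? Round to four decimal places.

0.7618

Series (isolation relay and neutron-flux detector): 0.722000 × 0.942000 = 0.680124
Parallel (trip breaker and [0.680124]): 1 − (1 − 0.836000)(1 − 0.680124) = 0.947540
Series ([0.947540] and signal conditioner): 0.947540 × 0.804000 = 0.7618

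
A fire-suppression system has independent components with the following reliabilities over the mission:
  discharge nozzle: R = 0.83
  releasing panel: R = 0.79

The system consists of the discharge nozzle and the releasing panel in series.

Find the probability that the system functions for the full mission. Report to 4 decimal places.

0.6557

Series (discharge nozzle and releasing panel): 0.830000 × 0.790000 = 0.6557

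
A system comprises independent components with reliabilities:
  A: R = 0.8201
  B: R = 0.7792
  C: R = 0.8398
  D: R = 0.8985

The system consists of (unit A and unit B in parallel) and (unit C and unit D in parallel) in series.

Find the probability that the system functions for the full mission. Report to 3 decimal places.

Parallel (A and B): 1 − (1 − 0.82010)(1 − 0.77920) = 0.96028
Parallel (C and D): 1 − (1 − 0.83980)(1 − 0.89850) = 0.98374
Series ([0.96028] and [0.98374]): 0.96028 × 0.98374 = 0.945

0.945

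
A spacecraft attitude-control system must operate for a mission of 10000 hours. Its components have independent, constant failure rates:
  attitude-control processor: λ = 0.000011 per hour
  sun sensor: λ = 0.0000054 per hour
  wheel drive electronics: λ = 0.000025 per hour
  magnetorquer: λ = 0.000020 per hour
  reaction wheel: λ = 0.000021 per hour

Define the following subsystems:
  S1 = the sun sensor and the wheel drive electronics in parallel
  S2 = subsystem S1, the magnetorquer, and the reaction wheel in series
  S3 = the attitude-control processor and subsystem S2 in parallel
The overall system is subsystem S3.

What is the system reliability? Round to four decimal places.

0.9642

R(attitude-control processor) = exp(−0.000011 × 10000) = 0.895834
R(sun sensor) = exp(−0.0000054 × 10000) = 0.947432
R(wheel drive electronics) = exp(−0.000025 × 10000) = 0.778801
R(magnetorquer) = exp(−0.000020 × 10000) = 0.818731
R(reaction wheel) = exp(−0.000021 × 10000) = 0.810584
Parallel (sun sensor and wheel drive electronics): 1 − (1 − 0.947432)(1 − 0.778801) = 0.988372
Series ([0.988372], magnetorquer, and reaction wheel): 0.988372 × 0.818731 × 0.810584 = 0.655933
Parallel (attitude-control processor and [0.655933]): 1 − (1 − 0.895834)(1 − 0.655933) = 0.9642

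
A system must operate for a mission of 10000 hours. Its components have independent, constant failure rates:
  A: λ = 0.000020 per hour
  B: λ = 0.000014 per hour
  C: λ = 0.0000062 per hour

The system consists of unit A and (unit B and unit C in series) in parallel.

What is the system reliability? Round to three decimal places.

0.967

R(A) = exp(−0.000020 × 10000) = 0.81873
R(B) = exp(−0.000014 × 10000) = 0.86936
R(C) = exp(−0.0000062 × 10000) = 0.93988
Series (B and C): 0.86936 × 0.93988 = 0.81709
Parallel (A and [0.81709]): 1 − (1 − 0.81873)(1 − 0.81709) = 0.967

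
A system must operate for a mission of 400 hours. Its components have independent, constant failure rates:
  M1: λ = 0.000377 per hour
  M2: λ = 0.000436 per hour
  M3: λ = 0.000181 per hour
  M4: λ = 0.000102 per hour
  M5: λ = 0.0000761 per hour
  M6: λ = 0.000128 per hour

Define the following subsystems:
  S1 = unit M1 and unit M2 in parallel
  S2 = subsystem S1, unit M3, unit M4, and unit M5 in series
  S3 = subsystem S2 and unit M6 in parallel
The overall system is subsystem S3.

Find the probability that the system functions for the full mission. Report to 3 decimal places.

R(M1) = exp(−0.000377 × 400) = 0.86002
R(M2) = exp(−0.000436 × 400) = 0.83996
R(M3) = exp(−0.000181 × 400) = 0.93016
R(M4) = exp(−0.000102 × 400) = 0.96002
R(M5) = exp(−0.0000761 × 400) = 0.97002
R(M6) = exp(−0.000128 × 400) = 0.95009
Parallel (M1 and M2): 1 − (1 − 0.86002)(1 − 0.83996) = 0.97760
Series ([0.97760], M3, M4, and M5): 0.97760 × 0.93016 × 0.96002 × 0.97002 = 0.84680
Parallel ([0.84680] and M6): 1 − (1 − 0.84680)(1 − 0.95009) = 0.992

0.992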